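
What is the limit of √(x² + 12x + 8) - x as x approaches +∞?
This is an ∞ − ∞ indeterminate form.
Multiply and divide by the conjugate √(x²+12x + 8) + x; the x² terms cancel, leaving (12x + 8)/(√(x²+12x + 8)+x) → 12/2 = 6.
Limit = 6.

Final answer: 6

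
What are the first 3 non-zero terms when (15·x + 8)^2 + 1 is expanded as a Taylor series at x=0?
225·x^2 + 240·x + 65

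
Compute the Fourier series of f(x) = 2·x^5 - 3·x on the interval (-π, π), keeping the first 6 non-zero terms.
(-80·π^2 + 4·π^4 + 474)·sin(x) + (-2·π^4 - 12 + 10·π^2)·sin(2·x) + (-80·π^2/27 - 2/81 + 4·π^4/3)·sin(3·x) + (-π^4 + 33/32 + 5·π^2/4)·sin(4·x) + (-16·π^2/25 - 654/625 + 4·π^4/5)·sin(5·x) + (-2·π^4/3 + 76/81 + 10·π^2/27)·sin(6·x)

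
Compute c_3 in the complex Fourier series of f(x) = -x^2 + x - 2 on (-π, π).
Compute the real Fourier coefficients first: a_3 = 4/9, b_3 = 2/3.
Then c_3 = (a_3 − i·b_3)/2 = 2/9 - i/3.

Final answer: 2/9 - i/3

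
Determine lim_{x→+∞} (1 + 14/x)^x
As x → +∞: this is the defining limit (1 + 14/x)^x → e^14.
Limit = e^(14).

Final answer: e^(14)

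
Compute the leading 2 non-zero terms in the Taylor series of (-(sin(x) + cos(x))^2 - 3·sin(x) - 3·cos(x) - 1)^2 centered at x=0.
50·x + 25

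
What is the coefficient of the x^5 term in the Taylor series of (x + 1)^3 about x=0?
Expand to order 5: (x + 1)^3 = x^3 + 3·x^2 + 3·x + 1 + O(x^6).
The coefficient of x^5 is 0.

Final answer: 0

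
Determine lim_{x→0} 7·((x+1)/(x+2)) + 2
Direct substitution at x = 0 gives 11/2.

Final answer: 11/2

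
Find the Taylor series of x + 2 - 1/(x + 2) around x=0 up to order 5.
x^5/64 - x^4/32 + x^3/16 - x^2/8 + 5·x/4 + 3/2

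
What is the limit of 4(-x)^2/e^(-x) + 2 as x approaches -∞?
The quotient is an ∞/∞ indeterminate form as x → -∞.
Compare growth rates of the dominant terms (exponentials ≫ polynomials ≫ logarithms), or apply L'Hôpital's rule; the quotient → 0.
Adding the constant: 0 + 2 = 2. Limit = 2.

Final answer: 2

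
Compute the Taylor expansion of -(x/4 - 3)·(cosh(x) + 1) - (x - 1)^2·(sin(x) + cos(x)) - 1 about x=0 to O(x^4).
-47·x^3/24 + 3·x^2 + x/2 + 4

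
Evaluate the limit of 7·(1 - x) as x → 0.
Direct substitution at x = 0 gives 7.

Final answer: 7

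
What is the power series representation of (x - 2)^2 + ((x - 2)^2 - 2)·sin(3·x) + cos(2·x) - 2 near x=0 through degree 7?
81·x^7/70 - 737·x^6/90 - 9·x^5/20 + 56·x^4/3 - 6·x^3 - 13·x^2 + 2·x + 3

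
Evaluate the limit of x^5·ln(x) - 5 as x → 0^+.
The product is a 0·∞ indeterminate form at x → 0⁺.
Rewrite the product as ln(x) / x^(-5) and apply L'Hôpital, or use the standard hierarchy x^(-5) ≫ |ln x| as x → 0⁺.
The indeterminate product → 0, so the limit = -5.

Final answer: -5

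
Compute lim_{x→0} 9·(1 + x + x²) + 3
Direct substitution at x = 0 gives 12.

Final answer: 12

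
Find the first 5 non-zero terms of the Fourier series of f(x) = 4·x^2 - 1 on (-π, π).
-16·cos(x) + 4·cos(2·x) - 16·cos(3·x)/9 + cos(4·x) - 1 + 4·π^2/3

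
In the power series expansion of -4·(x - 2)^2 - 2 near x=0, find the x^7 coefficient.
Expand to order 7: -4·(x - 2)^2 - 2 = -4·x^2 + 16·x - 18 + O(x^8).
The coefficient of x^7 is 0.

Final answer: 0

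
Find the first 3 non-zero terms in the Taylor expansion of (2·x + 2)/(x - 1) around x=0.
-4·x^2 - 4·x - 2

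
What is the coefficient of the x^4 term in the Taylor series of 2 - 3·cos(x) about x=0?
Expand to order 4: 2 - 3·cos(x) = -x^4/8 + 3·x^2/2 - 1 + O(x^5).
The coefficient of x^4 is -1/8.

Final answer: -1/8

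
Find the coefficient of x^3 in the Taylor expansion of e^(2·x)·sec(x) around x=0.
Expand to order 3: e^(2·x)·sec(x) = 7·x^3/3 + 5·x^2/2 + 2·x + 1 + O(x^4).
The coefficient of x^3 is 7/3.

Final answer: 7/3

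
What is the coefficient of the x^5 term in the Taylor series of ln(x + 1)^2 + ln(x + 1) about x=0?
Expand to order 5: ln(x + 1)^2 + ln(x + 1) = -19·x^5/30 + 2·x^4/3 - 2·x^3/3 + x^2/2 + x + O(x^6).
The coefficient of x^5 is -19/30.

Final answer: -19/30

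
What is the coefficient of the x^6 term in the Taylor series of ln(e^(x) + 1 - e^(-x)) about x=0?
Expand to order 6: ln(e^(x) + 1 - e^(-x)) = -604·x^6/45 + 31·x^5/4 - 14·x^4/3 + 3·x^3 - 2·x^2 + 2·x + O(x^7).
The coefficient of x^6 is -604/45.

Final answer: -604/45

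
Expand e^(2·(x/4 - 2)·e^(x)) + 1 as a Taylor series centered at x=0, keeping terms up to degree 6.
1661·x^6·e^(-4)/46080 + 581·x^5·e^(-4)/768 - 167·x^4·e^(-4)/384 - 37·x^3·e^(-4)/16 + 37·x^2·e^(-4)/8 - 7·x·e^(-4)/2 + e^(-4) + 1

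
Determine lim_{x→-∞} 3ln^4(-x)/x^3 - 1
The quotient is an ∞/∞ indeterminate form as x → -∞.
Compare growth rates of the dominant terms (exponentials ≫ polynomials ≫ logarithms), or apply L'Hôpital's rule; the quotient → 0.
Adding the constant: 0 - 1 = -1. Limit = -1.

Final answer: -1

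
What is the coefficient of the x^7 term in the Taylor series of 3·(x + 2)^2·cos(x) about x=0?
Expand to order 7: 3·(x + 2)^2·cos(x) = -x^7/60 + 13·x^6/120 + x^5/2 - x^4 - 6·x^3 - 3·x^2 + 12·x + 12 + O(x^8).
The coefficient of x^7 is -1/60.

Final answer: -1/60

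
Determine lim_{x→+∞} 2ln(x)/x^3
This is an ∞/∞ indeterminate form as x → +∞.
The polynomial denominator x^3 dominates the logarithmic numerator (any positive power of x ≫ ln(x) as x → ∞), so the quotient → 0.
Limit = 0.

Final answer: 0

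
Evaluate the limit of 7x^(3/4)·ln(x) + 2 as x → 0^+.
The product is a 0·∞ indeterminate form at x → 0⁺.
Rewrite the product as 7·ln(x) / x^(-3/4) and apply L'Hôpital, or use the standard hierarchy x^(-3/4) ≫ |ln x| as x → 0⁺.
The indeterminate product → 0, so the limit = 2.

Final answer: 2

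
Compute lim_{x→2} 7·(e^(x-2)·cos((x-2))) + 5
Direct substitution at x = 2 gives 12.

Final answer: 12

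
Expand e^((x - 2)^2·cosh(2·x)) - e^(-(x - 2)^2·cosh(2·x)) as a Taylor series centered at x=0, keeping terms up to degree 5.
x^5·(-6358·e^(4)/15 - 758·e^(-4)/15) + x^4·(-13·e^(-4)/2 + 959·e^(4)/6) + x^3·(-164·e^(4)/3 + 52·e^(-4)/3) + x^2·(e^(-4) + 17·e^(4)) + x·(-4·e^(4) - 4·e^(-4)) - e^(-4) + e^(4)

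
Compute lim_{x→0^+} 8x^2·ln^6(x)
This is a 0·∞ indeterminate form at x → 0⁺.
Rewrite the product as 8·ln^6(x) / x^(-2) and apply L'Hôpital, or use the standard hierarchy x^(-2) ≫ |ln x|^6 as x → 0⁺.
The indeterminate product → 0, so the limit = 0.

Final answer: 0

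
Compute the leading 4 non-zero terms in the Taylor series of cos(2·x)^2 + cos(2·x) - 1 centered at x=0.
-44·x^6/15 + 6·x^4 - 6·x^2 + 1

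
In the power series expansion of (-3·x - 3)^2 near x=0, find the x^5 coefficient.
Expand to order 5: (-3·x - 3)^2 = 9·x^2 + 18·x + 9 + O(x^6).
The coefficient of x^5 is 0.

Final answer: 0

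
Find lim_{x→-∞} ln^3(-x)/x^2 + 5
The quotient is an ∞/∞ indeterminate form as x → -∞.
Compare growth rates of the dominant terms (exponentials ≫ polynomials ≫ logarithms), or apply L'Hôpital's rule; the quotient → 0.
Adding the constant: 0 + 5 = 5. Limit = 5.

Final answer: 5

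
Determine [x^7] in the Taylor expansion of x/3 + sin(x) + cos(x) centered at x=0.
Expand to order 7: x/3 + sin(x) + cos(x) = -x^7/5040 - x^6/720 + x^5/120 + x^4/24 - x^3/6 - x^2/2 + 4·x/3 + 1 + O(x^8).
The coefficient of x^7 is -1/5040.

Final answer: -1/5040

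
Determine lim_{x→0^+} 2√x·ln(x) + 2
The product is a 0·∞ indeterminate form at x → 0⁺.
Rewrite the product as 2·ln(x) / x^(-1/2) and apply L'Hôpital, or use the standard hierarchy x^(-1/2) ≫ |ln x| as x → 0⁺.
The indeterminate product → 0, so the limit = 2.

Final answer: 2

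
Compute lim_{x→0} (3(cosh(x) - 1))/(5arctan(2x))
Both numerator and denominator → 0 as x → 0; this is a 0/0 indeterminate form.
Expand each to leading order near x = 0: numerator ~ 3·x^2/2, denominator ~ 10·x.
The limit of the ratio is 0.

Final answer: 0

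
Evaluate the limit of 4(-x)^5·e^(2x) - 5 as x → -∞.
The product is a 0·∞ indeterminate form at x → -∞.
Rewrite the product as 4(-x)^5 / e^(-2x) (an ∞/∞ form) and apply L'Hôpital, or use the standard hierarchy e^(2|x|) ≫ |(-x)^5| as x → -∞.
The indeterminate product → 0, so the limit = -5.

Final answer: -5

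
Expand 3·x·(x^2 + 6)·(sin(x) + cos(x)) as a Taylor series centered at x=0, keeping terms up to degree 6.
-7·x^6/20 - 3·x^5/4 - 6·x^3 + 18·x^2 + 18·x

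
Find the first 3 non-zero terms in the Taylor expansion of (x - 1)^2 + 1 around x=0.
x^2 - 2·x + 2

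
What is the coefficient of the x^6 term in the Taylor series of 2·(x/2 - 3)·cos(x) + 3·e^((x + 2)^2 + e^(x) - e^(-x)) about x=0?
1/120 + 12791·e^(4)/30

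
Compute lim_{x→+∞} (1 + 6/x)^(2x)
As x → +∞: write (1 + 6/x)^(2x) = ((1 + 6/x)^x)^2 → (e^6)^2 = e^12.
Limit = e^(12).

Final answer: e^(12)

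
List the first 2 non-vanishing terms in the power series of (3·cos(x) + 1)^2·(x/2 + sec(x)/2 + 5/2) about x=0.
8·x + 48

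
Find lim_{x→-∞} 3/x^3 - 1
Evaluate the dominant behaviour as x → -∞; each term tends to a finite value or vanishes.
Limit = -1.

Final answer: -1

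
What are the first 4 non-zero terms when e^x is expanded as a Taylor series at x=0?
x^3/6 + x^2/2 + x + 1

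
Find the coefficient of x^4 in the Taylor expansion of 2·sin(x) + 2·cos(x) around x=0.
Expand to order 4: 2·sin(x) + 2·cos(x) = x^4/12 - x^3/3 - x^2 + 2·x + 2 + O(x^5).
The coefficient of x^4 is 1/12.

Final answer: 1/12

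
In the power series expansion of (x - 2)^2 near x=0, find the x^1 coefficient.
Expand to order 1: (x - 2)^2 = 4 - 4·x + O(x^2).
The coefficient of x^1 is -4.

Final answer: -4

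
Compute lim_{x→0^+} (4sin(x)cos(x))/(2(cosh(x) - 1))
Both numerator and denominator → 0 as x → 0^+; this is a 0/0 indeterminate form.
Expand each to leading order near x = 0: numerator ~ 4·x, denominator ~ x^2.
The limit of the ratio is ∞.

Final answer: ∞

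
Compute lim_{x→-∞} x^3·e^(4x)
This is a 0·∞ indeterminate form at x → -∞.
Rewrite the product as x^3 / e^(-4x) (an ∞/∞ form) and apply L'Hôpital, or use the standard hierarchy e^(4|x|) ≫ |x^3| as x → -∞.
The indeterminate product → 0, so the limit = 0.

Final answer: 0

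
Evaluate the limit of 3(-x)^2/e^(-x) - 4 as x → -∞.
The quotient is an ∞/∞ indeterminate form as x → -∞.
Compare growth rates of the dominant terms (exponentials ≫ polynomials ≫ logarithms), or apply L'Hôpital's rule; the quotient → 0.
Adding the constant: 0 - 4 = -4. Limit = -4.

Final answer: -4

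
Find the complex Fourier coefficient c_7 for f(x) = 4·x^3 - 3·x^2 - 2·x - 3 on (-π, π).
Compute the real Fourier coefficients first: a_7 = 12/49, b_7 = -244/343 + 8·π^2/7.
Then c_7 = (a_7 − i·b_7)/2 = 6/49 - 4·i·π^2/7 + 122·i/343.

Final answer: 6/49 - 4·i·π^2/7 + 122·i/343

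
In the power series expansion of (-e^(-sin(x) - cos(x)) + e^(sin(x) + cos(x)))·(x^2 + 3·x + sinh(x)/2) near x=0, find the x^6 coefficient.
-5·e^(-1)/48 + 5·e/48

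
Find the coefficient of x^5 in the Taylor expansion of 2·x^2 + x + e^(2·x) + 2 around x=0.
Expand to order 5: 2·x^2 + x + e^(2·x) + 2 = 4·x^5/15 + 2·x^4/3 + 4·x^3/3 + 4·x^2 + 3·x + 3 + O(x^6).
The coefficient of x^5 is 4/15.

Final answer: 4/15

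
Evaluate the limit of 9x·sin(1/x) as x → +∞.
As x → +∞: let u = 1/x → 0⁺; then 9·x·sin(1/x) = 9·1·sin(u)/u → 9·1·1 = 9.
Limit = 9.

Final answer: 9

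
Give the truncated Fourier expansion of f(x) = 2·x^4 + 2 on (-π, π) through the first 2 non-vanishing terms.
(96 - 16·π^2)·cos(x) + 2 + 2·π^4/5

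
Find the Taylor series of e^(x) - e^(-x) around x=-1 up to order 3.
(1 - e^(2))·e^(-1) + (1 + e^(2))·e^(-1)·(x + 1) + (1 - e^(2))·e^(-1)·(x + 1)^2/2 + (1 + e^(2))·e^(-1)·(x + 1)^3/6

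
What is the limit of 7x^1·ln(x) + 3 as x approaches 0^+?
The product is a 0·∞ indeterminate form at x → 0⁺.
Rewrite the product as 7·ln(x) / x^(-1) and apply L'Hôpital, or use the standard hierarchy x^(-1) ≫ |ln x| as x → 0⁺.
The indeterminate product → 0, so the limit = 3.

Final answer: 3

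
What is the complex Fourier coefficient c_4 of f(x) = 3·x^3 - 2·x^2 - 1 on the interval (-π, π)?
Compute the real Fourier coefficients first: a_4 = -1/2, b_4 = 9/16 - 3·π^2/2.
Then c_4 = (a_4 − i·b_4)/2 = -1/4 - 9·i/32 + 3·i·π^2/4.

Final answer: -1/4 - 9·i/32 + 3·i·π^2/4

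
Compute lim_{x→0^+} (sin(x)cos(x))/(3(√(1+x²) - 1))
Both numerator and denominator → 0 as x → 0^+; this is a 0/0 indeterminate form.
Expand each to leading order near x = 0: numerator ~ x, denominator ~ 3·x^2/2.
The limit of the ratio is ∞.

Final answer: ∞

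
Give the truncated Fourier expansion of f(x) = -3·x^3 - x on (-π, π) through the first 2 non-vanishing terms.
(34 - 6·π^2)·sin(x) + (-7/2 + 3·π^2)·sin(2·x)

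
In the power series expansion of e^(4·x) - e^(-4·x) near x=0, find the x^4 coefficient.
Expand to order 4: e^(4·x) - e^(-4·x) = 64·x^3/3 + 8·x + O(x^5).
The coefficient of x^4 is 0.

Final answer: 0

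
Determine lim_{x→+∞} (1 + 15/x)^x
As x → +∞: this is the defining limit (1 + 15/x)^x → e^15.
Limit = e^(15).

Final answer: e^(15)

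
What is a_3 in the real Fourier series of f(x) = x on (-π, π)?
a_3 = (1/π) ∫_{-π}^{π} f(x)·cos(3x) dx.
Evaluate the integral (use parity and integration by parts as needed): a_3 = 0.

Final answer: 0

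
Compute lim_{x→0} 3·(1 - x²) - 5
Direct substitution at x = 0 gives -2.

Final answer: -2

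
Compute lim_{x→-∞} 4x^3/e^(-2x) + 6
The quotient is an ∞/∞ indeterminate form as x → -∞.
Compare growth rates of the dominant terms (exponentials ≫ polynomials ≫ logarithms), or apply L'Hôpital's rule; the quotient → 0.
Adding the constant: 0 + 6 = 6. Limit = 6.

Final answer: 6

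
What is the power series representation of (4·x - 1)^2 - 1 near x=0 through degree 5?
16·x^2 - 8·x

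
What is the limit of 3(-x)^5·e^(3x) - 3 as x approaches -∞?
The product is a 0·∞ indeterminate form at x → -∞.
Rewrite the product as 3(-x)^5 / e^(-3x) (an ∞/∞ form) and apply L'Hôpital, or use the standard hierarchy e^(3|x|) ≫ |(-x)^5| as x → -∞.
The indeterminate product → 0, so the limit = -3.

Final answer: -3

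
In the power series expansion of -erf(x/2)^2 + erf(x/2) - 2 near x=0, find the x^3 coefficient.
Expand to order 3: -erf(x/2)^2 + erf(x/2) - 2 = -x^3/(12·√(π)) - x^2/π + x/√(π) - 2 + O(x^4).
The coefficient of x^3 is -1/(12·√(π)).

Final answer: -1/(12·√(π))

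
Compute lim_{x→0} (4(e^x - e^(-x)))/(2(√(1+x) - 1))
Both numerator and denominator → 0 as x → 0; this is a 0/0 indeterminate form.
Expand each to leading order near x = 0: numerator ~ 8·x, denominator ~ x.
The limit of the ratio is 8.

Final answer: 8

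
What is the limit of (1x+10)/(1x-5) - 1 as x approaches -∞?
Evaluate the dominant behaviour as x → -∞; each term tends to a finite value or vanishes.
Limit = 0.

Final answer: 0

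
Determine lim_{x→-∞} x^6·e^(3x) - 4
The product is a 0·∞ indeterminate form at x → -∞.
Rewrite the product as x^6 / e^(-3x) (an ∞/∞ form) and apply L'Hôpital, or use the standard hierarchy e^(3|x|) ≫ |x^6| as x → -∞.
The indeterminate product → 0, so the limit = -4.

Final answer: -4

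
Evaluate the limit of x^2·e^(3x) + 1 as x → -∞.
The product is a 0·∞ indeterminate form at x → -∞.
Rewrite the product as x^2 / e^(-3x) (an ∞/∞ form) and apply L'Hôpital, or use the standard hierarchy e^(3|x|) ≫ |x^2| as x → -∞.
The indeterminate product → 0, so the limit = 1.

Final answer: 1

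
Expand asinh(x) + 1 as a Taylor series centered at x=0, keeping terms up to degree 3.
-x^3/6 + x + 1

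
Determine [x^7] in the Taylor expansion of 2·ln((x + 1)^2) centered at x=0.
Expand to order 7: 2·ln((x + 1)^2) = 4·x^7/7 - 2·x^6/3 + 4·x^5/5 - x^4 + 4·x^3/3 - 2·x^2 + 4·x + O(x^8).
The coefficient of x^7 is 4/7.

Final answer: 4/7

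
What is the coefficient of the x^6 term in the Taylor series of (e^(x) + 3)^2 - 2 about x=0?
Expand to order 6: (e^(x) + 3)^2 - 2 = 7·x^6/72 + 19·x^5/60 + 11·x^4/12 + 7·x^3/3 + 5·x^2 + 8·x + 14 + O(x^7).
The coefficient of x^6 is 7/72.

Final answer: 7/72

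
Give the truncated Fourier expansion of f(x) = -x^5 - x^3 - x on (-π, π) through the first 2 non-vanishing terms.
(-230 - 2·π^4 + 38·π^2)·sin(x) + (-4·π^2 + 7 + π^4)·sin(2·x)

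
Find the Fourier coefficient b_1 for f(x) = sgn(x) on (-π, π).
b_1 = (1/π) ∫_{-π}^{π} f(x)·sin(1x) dx.
Evaluate the integral (use parity and integration by parts as needed): b_1 = 4/π.

Final answer: 4/π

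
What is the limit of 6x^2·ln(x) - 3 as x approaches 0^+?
The product is a 0·∞ indeterminate form at x → 0⁺.
Rewrite the product as 6·ln(x) / x^(-2) and apply L'Hôpital, or use the standard hierarchy x^(-2) ≫ |ln x| as x → 0⁺.
The indeterminate product → 0, so the limit = -3.

Final answer: -3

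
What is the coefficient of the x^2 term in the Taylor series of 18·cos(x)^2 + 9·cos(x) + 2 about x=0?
Expand to order 2: 18·cos(x)^2 + 9·cos(x) + 2 = 29 - 45·x^2/2 + O(x^3).
The coefficient of x^2 is -45/2.

Final answer: -45/2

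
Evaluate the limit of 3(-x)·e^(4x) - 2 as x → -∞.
The product is a 0·∞ indeterminate form at x → -∞.
Rewrite the product as 3(-x) / e^(-4x) (an ∞/∞ form) and apply L'Hôpital, or use the standard hierarchy e^(4|x|) ≫ |(-x)| as x → -∞.
The indeterminate product → 0, so the limit = -2.

Final answer: -2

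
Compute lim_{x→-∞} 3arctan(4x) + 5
Evaluate the dominant behaviour as x → -∞; each term tends to a finite value or vanishes.
Limit = 5 - 3·π/2.

Final answer: 5 - 3·π/2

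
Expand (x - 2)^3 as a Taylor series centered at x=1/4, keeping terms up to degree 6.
-343/64 + 147·(x - 1/4)/16 - 21·(x - 1/4)^2/4 + (x - 1/4)^3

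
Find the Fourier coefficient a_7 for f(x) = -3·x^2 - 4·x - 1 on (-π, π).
a_7 = (1/π) ∫_{-π}^{π} f(x)·cos(7x) dx.
Evaluate the integral (use parity and integration by parts as needed): a_7 = 12/49.

Final answer: 12/49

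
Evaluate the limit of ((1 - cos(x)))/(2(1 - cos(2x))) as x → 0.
Both numerator and denominator → 0 as x → 0; this is a 0/0 indeterminate form.
Expand each to leading order near x = 0: numerator ~ x^2/2, denominator ~ 4·x^2.
The limit of the ratio is 1/8.

Final answer: 1/8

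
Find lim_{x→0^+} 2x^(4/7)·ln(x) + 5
The product is a 0·∞ indeterminate form at x → 0⁺.
Rewrite the product as 2·ln(x) / x^(-4/7) and apply L'Hôpital, or use the standard hierarchy x^(-4/7) ≫ |ln x| as x → 0⁺.
The indeterminate product → 0, so the limit = 5.

Final answer: 5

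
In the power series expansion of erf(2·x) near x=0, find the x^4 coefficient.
Expand to order 4: erf(2·x) = -16·x^3/(3·√(π)) + 4·x/√(π) + O(x^5).
The coefficient of x^4 is 0.

Final answer: 0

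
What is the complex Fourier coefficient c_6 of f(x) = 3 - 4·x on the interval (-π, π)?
Compute the real Fourier coefficients first: a_6 = 0, b_6 = 4/3.
Then c_6 = (a_6 − i·b_6)/2 = -2·i/3.

Final answer: -2·i/3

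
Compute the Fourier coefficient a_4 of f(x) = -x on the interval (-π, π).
a_4 = (1/π) ∫_{-π}^{π} f(x)·cos(4x) dx.
Evaluate the integral (use parity and integration by parts as needed): a_4 = 0.

Final answer: 0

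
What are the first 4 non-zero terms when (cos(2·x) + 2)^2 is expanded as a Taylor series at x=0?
-16·x^6/5 + 8·x^4 - 12·x^2 + 9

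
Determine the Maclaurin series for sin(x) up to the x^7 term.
-x^7/5040 + x^5/120 - x^3/6 + x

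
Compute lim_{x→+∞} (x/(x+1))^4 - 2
As x → +∞: x/(x+1) = 1/(1 + 1/x) → 1, and the 4th power of a limit-1 base also → 1; with the additive constant, 1 - 2 = -1.
Limit = -1.

Final answer: -1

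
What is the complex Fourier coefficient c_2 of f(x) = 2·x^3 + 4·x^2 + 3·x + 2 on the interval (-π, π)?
Compute the real Fourier coefficients first: a_2 = 4, b_2 = -2·π^2.
Then c_2 = (a_2 − i·b_2)/2 = 2 + i·π^2.

Final answer: 2 + i·π^2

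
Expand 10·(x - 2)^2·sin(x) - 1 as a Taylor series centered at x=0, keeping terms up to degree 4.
20·x^4/3 + 10·x^3/3 - 40·x^2 + 40·x - 1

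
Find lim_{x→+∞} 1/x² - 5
Evaluate the dominant behaviour as x → +∞; each term tends to a finite value or vanishes.
Limit = -5.

Final answer: -5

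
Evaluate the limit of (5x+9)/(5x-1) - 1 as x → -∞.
Evaluate the dominant behaviour as x → -∞; each term tends to a finite value or vanishes.
Limit = 0.

Final answer: 0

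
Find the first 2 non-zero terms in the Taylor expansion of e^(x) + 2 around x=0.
x + 3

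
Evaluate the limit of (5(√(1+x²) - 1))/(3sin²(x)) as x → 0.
Both numerator and denominator → 0 as x → 0; this is a 0/0 indeterminate form.
Expand each to leading order near x = 0: numerator ~ 5·x^2/2, denominator ~ 3·x^2.
The limit of the ratio is 5/6.

Final answer: 5/6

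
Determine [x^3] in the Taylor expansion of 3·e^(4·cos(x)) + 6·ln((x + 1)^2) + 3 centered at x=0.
Expand to order 3: 3·e^(4·cos(x)) + 6·ln((x + 1)^2) + 3 = 4·x^3 + x^2·(-6·e^(4) - 6) + 12·x + 3 + 3·e^(4) + O(x^4).
The coefficient of x^3 is 4.

Final answer: 4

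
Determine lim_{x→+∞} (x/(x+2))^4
As x → +∞: x/(x+2) = 1/(1 + 2/x) → 1, and the 4th power of a limit-1 base also → 1.
Limit = 1.

Final answer: 1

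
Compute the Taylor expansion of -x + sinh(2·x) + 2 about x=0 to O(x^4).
4·x^3/3 + x + 2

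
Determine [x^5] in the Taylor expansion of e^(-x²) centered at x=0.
Expand to order 5: e^(-x²) = x^4/2 - x^2 + 1 + O(x^6).
The coefficient of x^5 is 0.

Final answer: 0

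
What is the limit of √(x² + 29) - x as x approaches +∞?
This is an ∞ − ∞ indeterminate form.
Multiply and divide by the conjugate √(x²+29) + x; the x² terms cancel, leaving 29/(√(x²+29)+x) → 0.
Limit = 0.

Final answer: 0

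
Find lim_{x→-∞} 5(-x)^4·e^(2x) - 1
The product is a 0·∞ indeterminate form at x → -∞.
Rewrite the product as 5(-x)^4 / e^(-2x) (an ∞/∞ form) and apply L'Hôpital, or use the standard hierarchy e^(2|x|) ≫ |(-x)^4| as x → -∞.
The indeterminate product → 0, so the limit = -1.

Final answer: -1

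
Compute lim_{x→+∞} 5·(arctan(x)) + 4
Evaluate the dominant behaviour as x → +∞; each term tends to a finite value or vanishes.
Limit = 4 + 5·π/2.

Final answer: 4 + 5·π/2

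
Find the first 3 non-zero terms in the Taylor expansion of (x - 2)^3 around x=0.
-6·x^2 + 12·x - 8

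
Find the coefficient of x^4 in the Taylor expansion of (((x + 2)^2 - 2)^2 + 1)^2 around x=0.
Expand to order 4: (((x + 2)^2 - 2)^2 + 1)^2 = 666·x^4 + 720·x^3 + 456·x^2 + 160·x + 25 + O(x^5).
The coefficient of x^4 is 666.

Final answer: 666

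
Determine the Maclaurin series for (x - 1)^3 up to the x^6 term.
x^3 - 3·x^2 + 3·x - 1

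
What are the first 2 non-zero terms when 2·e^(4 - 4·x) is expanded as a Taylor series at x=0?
-8·x·e^(4) + 2·e^(4)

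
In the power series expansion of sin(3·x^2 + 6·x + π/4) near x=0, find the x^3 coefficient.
Expand to order 3: sin(3·x^2 + 6·x + π/4) = -27·√(2)·x^3 - 15·√(2)·x^2/2 + 3·√(2)·x + √(2)/2 + O(x^4).
The coefficient of x^3 is -27·√(2).

Final answer: -27·√(2)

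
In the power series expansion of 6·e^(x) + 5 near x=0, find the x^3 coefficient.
Expand to order 3: 6·e^(x) + 5 = x^3 + 3·x^2 + 6·x + 11 + O(x^4).
The coefficient of x^3 is 1.

Final answer: 1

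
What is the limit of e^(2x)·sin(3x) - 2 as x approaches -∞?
Evaluate the dominant behaviour as x → -∞; each term tends to a finite value or vanishes.
Limit = -2.

Final answer: -2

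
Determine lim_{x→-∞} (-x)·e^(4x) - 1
The product is a 0·∞ indeterminate form at x → -∞.
Rewrite the product as (-x) / e^(-4x) (an ∞/∞ form) and apply L'Hôpital, or use the standard hierarchy e^(4|x|) ≫ |(-x)| as x → -∞.
The indeterminate product → 0, so the limit = -1.

Final answer: -1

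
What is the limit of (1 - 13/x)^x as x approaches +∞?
As x → +∞: this is the defining limit (1 - 13/x)^x → e^(-13).
Limit = e^(-13).

Final answer: e^(-13)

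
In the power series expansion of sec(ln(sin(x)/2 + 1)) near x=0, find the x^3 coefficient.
Expand to order 3: sec(ln(sin(x)/2 + 1)) = -x^3/16 + x^2/8 + 1 + O(x^4).
The coefficient of x^3 is -1/16.

Final answer: -1/16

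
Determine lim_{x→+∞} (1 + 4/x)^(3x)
As x → +∞: write (1 + 4/x)^(3x) = ((1 + 4/x)^x)^3 → (e^4)^3 = e^12.
Limit = e^(12).

Final answer: e^(12)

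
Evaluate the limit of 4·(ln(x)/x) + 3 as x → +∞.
Evaluate the dominant behaviour as x → +∞; each term tends to a finite value or vanishes.
Limit = 3.

Final answer: 3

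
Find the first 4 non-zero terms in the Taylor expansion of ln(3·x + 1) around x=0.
-81·x^4/4 + 9·x^3 - 9·x^2/2 + 3·x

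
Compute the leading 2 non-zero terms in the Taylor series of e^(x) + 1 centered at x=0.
x + 2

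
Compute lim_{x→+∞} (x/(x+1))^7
As x → +∞: x/(x+1) = 1/(1 + 1/x) → 1, and the 7th power of a limit-1 base also → 1.
Limit = 1.

Final answer: 1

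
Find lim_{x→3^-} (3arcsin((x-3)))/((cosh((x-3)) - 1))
Both numerator and denominator → 0 as x → 3^-; this is a 0/0 indeterminate form.
Expand each to leading order near x = 3: numerator ~ 3·(x - 3), denominator ~ (x - 3)^2/2.
The limit of the ratio is -∞.

Final answer: -∞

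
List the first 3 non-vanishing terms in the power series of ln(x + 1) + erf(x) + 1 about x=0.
-x^2/2 + x·(1 + 2/√(π)) + 1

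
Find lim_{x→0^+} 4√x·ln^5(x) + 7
The product is a 0·∞ indeterminate form at x → 0⁺.
Rewrite the product as 4·ln^5(x) / x^(-1/2) and apply L'Hôpital, or use the standard hierarchy x^(-1/2) ≫ |ln x|^5 as x → 0⁺.
The indeterminate product → 0, so the limit = 7.

Final answer: 7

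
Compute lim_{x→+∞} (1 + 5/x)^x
As x → +∞: this is the defining limit (1 + 5/x)^x → e^5.
Limit = e^(5).

Final answer: e^(5)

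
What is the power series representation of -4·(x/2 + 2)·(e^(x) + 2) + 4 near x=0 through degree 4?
-2·x^4/3 - 7·x^3/3 - 6·x^2 - 14·x - 20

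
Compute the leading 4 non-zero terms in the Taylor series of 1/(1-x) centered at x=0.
x^3 + x^2 + x + 1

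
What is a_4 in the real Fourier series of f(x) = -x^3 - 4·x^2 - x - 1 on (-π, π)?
a_4 = (1/π) ∫_{-π}^{π} f(x)·cos(4x) dx.
Evaluate the integral (use parity and integration by parts as needed): a_4 = -1.

Final answer: -1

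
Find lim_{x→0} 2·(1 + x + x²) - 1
Direct substitution at x = 0 gives 1.

Final answer: 1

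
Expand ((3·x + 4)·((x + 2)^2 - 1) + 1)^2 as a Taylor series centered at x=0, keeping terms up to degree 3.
878·x^3 + 1041·x^2 + 650·x + 169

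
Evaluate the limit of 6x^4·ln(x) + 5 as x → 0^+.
The product is a 0·∞ indeterminate form at x → 0⁺.
Rewrite the product as 6·ln(x) / x^(-4) and apply L'Hôpital, or use the standard hierarchy x^(-4) ≫ |ln x| as x → 0⁺.
The indeterminate product → 0, so the limit = 5.

Final answer: 5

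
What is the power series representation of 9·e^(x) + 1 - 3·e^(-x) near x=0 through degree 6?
x^6/120 + x^5/10 + x^4/4 + 2·x^3 + 3·x^2 + 12·x + 7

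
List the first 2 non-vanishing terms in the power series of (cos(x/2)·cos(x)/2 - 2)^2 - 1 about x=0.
15·x^2/16 + 5/4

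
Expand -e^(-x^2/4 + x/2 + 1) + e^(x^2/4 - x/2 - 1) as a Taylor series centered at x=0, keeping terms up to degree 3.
x^3·(-7·e^(-1)/48 + 5·e/48) + x^2·(3·e^(-1)/8 + e/8) + x·(-e/2 - e^(-1)/2) - e + e^(-1)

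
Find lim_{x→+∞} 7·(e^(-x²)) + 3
Evaluate the dominant behaviour as x → +∞; each term tends to a finite value or vanishes.
Limit = 3.

Final answer: 3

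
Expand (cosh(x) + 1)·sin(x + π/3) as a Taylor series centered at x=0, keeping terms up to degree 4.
-√(3)·x^4/16 + x^3/12 - √(3)·x^2/4 + x + √(3)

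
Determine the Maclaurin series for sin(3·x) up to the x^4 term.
-9·x^3/2 + 3·x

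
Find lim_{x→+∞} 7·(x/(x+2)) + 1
Evaluate the dominant behaviour as x → +∞; each term tends to a finite value or vanishes.
Limit = 8.

Final answer: 8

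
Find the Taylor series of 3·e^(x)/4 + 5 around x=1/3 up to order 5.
3·e^(1/3)/4 + 5 + 3·e^(1/3)·(x - 1/3)/4 + 3·e^(1/3)·(x - 1/3)^2/8 + e^(1/3)·(x - 1/3)^3/8 + e^(1/3)·(x - 1/3)^4/32 + e^(1/3)·(x - 1/3)^5/160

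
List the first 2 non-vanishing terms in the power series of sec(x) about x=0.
x^2/2 + 1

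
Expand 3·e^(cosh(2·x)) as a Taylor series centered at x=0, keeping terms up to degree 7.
124·e·x^6/15 + 8·e·x^4 + 6·e·x^2 + 3·e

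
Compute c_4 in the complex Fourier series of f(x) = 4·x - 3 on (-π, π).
Compute the real Fourier coefficients first: a_4 = 0, b_4 = -2.
Then c_4 = (a_4 − i·b_4)/2 = i.

Final answer: i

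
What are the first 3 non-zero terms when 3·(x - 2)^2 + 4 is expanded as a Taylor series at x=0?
3·x^2 - 12·x + 16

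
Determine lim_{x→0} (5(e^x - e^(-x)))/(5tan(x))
Both numerator and denominator → 0 as x → 0; this is a 0/0 indeterminate form.
Expand each to leading order near x = 0: numerator ~ 10·x, denominator ~ 5·x.
The limit of the ratio is 2.

Final answer: 2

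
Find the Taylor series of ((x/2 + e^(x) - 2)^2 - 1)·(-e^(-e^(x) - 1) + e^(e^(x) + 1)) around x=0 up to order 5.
x^5·(37·e^(-2)/120 + 51·e^(2)/40) + x^4·(e^(-2) + 7·e^(2)/12) + x^3·(-7·e^(2)/12 + e^(-2)/12) + x^2·(-7·e^(2)/4 - 17·e^(-2)/4) + x·(-3·e^(2) + 3·e^(-2))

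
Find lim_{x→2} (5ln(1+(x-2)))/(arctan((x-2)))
Both numerator and denominator → 0 as x → 2; this is a 0/0 indeterminate form.
Expand each to leading order near x = 2: numerator ~ 5·(x - 2), denominator ~ (x - 2).
The limit of the ratio is 5.

Final answer: 5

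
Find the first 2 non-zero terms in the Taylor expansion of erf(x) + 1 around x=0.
2·x/√(π) + 1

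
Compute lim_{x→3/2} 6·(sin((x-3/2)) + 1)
Direct substitution at x = 3/2 gives 6.

Final answer: 6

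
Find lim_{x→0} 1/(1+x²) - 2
Direct substitution at x = 0 gives -1.

Final answer: -1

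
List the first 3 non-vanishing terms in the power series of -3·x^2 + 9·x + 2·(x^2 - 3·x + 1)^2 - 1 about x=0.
19·x^2 - 3·x + 1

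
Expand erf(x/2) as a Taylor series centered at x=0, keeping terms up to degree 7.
-x^7/(2688·√(π)) + x^5/(160·√(π)) - x^3/(12·√(π)) + x/√(π)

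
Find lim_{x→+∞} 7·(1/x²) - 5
Evaluate the dominant behaviour as x → +∞; each term tends to a finite value or vanishes.
Limit = -5.

Final answer: -5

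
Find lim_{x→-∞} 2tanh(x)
Evaluate the dominant behaviour as x → -∞; each term tends to a finite value or vanishes.
Limit = -2.

Final answer: -2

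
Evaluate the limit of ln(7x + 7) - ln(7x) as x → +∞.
This is an ∞ − ∞ indeterminate form.
Combine the logarithms: ln(7x+7) − ln(7x) = ln((7x+7)/(7x)) = ln(1 + 7/(7x)) → ln(1) = 0.
Limit = 0.

Final answer: 0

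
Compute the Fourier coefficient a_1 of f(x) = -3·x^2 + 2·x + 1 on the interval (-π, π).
a_1 = (1/π) ∫_{-π}^{π} f(x)·cos(1x) dx.
Evaluate the integral (use parity and integration by parts as needed): a_1 = 12.

Final answer: 12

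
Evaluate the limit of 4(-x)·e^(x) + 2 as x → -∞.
The product is a 0·∞ indeterminate form at x → -∞.
Rewrite the product as 4(-x) / e^(-x) (an ∞/∞ form) and apply L'Hôpital, or use the standard hierarchy e^(|x|) ≫ |(-x)| as x → -∞.
The indeterminate product → 0, so the limit = 2.

Final answer: 2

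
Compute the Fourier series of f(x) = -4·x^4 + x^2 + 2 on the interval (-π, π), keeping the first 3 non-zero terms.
(-196 + 32·π^2)·cos(x) + (13 - 8·π^2)·cos(2·x) - 4·π^4/5 + 2 + π^2/3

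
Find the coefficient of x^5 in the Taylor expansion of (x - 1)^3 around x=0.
Expand to order 5: (x - 1)^3 = x^3 - 3·x^2 + 3·x - 1 + O(x^6).
The coefficient of x^5 is 0.

Final answer: 0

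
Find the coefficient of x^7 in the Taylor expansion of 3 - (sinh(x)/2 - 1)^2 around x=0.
Expand to order 7: 3 - (sinh(x)/2 - 1)^2 = x^7/5040 - x^6/90 + x^5/120 - x^4/12 + x^3/6 - x^2/4 + x + 2 + O(x^8).
The coefficient of x^7 is 1/5040.

Final answer: 1/5040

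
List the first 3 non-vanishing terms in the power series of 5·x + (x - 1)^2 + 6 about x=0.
x^2 + 3·x + 7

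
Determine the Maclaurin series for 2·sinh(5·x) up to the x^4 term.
125·x^3/3 + 10·x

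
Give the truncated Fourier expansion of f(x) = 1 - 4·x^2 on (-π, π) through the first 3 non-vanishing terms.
16·cos(x) - 4·cos(2·x) - 4·π^2/3 + 1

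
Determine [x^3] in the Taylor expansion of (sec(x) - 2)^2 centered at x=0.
Expand to order 3: (sec(x) - 2)^2 = 1 - x^2 + O(x^4).
The coefficient of x^3 is 0.

Final answer: 0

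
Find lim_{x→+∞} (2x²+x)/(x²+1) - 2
Evaluate the dominant behaviour as x → +∞; each term tends to a finite value or vanishes.
Limit = 0.

Final answer: 0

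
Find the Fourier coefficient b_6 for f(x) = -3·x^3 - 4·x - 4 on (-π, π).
b_6 = (1/π) ∫_{-π}^{π} f(x)·sin(6x) dx.
Evaluate the integral (use parity and integration by parts as needed): b_6 = 7/6 + π^2.

Final answer: 7/6 + π^2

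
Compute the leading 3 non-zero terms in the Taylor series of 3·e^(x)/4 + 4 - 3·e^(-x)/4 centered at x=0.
x^3/4 + 3·x/2 + 4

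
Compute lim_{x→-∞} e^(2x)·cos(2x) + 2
Evaluate the dominant behaviour as x → -∞; each term tends to a finite value or vanishes.
Limit = 2.

Final answer: 2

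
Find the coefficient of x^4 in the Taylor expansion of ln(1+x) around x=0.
Expand to order 4: ln(1+x) = -x^4/4 + x^3/3 - x^2/2 + x + O(x^5).
The coefficient of x^4 is -1/4.

Final answer: -1/4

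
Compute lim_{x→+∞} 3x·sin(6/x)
As x → +∞: let u = 6/x → 0⁺; then 3·x·sin(6/x) = 3·6·sin(u)/u → 3·6·1 = 18.
Limit = 18.

Final answer: 18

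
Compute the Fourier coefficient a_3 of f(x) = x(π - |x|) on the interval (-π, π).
a_3 = (1/π) ∫_{-π}^{π} f(x)·cos(3x) dx.
Evaluate the integral (use parity and integration by parts as needed): a_3 = 0.

Final answer: 0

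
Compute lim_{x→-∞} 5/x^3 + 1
Evaluate the dominant behaviour as x → -∞; each term tends to a finite value or vanishes.
Limit = 1.

Final answer: 1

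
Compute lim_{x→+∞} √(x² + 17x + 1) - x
This is an ∞ − ∞ indeterminate form.
Multiply and divide by the conjugate √(x²+17x + 1) + x; the x² terms cancel, leaving (17x + 1)/(√(x²+17x + 1)+x) → 17/2.
Limit = 17/2.

Final answer: 17/2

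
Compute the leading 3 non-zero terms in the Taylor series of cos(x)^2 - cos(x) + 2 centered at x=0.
7·x^4/24 - x^2/2 + 2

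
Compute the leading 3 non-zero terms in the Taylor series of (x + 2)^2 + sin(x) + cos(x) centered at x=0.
x^2/2 + 5·x + 5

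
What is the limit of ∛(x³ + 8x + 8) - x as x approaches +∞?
This is an ∞ − ∞ indeterminate form.
Multiply by (A² + AB + B²)/(A² + AB + B²) where A = ∛(x³+8x + 8), B = x to use A³ − B³ = (A−B)(A²+AB+B²); the x³ terms cancel, leaving (8x + 8)/(A²+AB+B²) with denominator ~ 3x², so the limit is 0.
Limit = 0.

Final answer: 0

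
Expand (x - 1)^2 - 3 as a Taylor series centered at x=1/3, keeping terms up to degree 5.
-23/9 - 4·(x - 1/3)/3 + (x - 1/3)^2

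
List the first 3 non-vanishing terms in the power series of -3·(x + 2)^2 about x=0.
-3·x^2 - 12·x - 12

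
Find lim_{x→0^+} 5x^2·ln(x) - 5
The product is a 0·∞ indeterminate form at x → 0⁺.
Rewrite the product as 5·ln(x) / x^(-2) and apply L'Hôpital, or use the standard hierarchy x^(-2) ≫ |ln x| as x → 0⁺.
The indeterminate product → 0, so the limit = -5.

Final answer: -5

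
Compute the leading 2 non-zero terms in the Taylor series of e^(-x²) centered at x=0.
1 - x^2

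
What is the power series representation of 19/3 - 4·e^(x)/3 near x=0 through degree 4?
-x^4/18 - 2·x^3/9 - 2·x^2/3 - 4·x/3 + 5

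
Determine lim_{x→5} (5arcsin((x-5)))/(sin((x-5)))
Both numerator and denominator → 0 as x → 5; this is a 0/0 indeterminate form.
Expand each to leading order near x = 5: numerator ~ 5·(x - 5), denominator ~ (x - 5).
The limit of the ratio is 5.

Final answer: 5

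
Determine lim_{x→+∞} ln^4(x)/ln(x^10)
This is an ∞/∞ indeterminate form as x → +∞.
Write ln(x^10) = 10·ln(x), reducing the quotient to ln^3(x)/10 → ∞.
Limit = ∞.

Final answer: ∞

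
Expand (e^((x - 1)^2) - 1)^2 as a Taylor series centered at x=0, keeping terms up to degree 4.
x^4·(-1 + e)^2·(19·e/(3·(-1 + e)) + 67·e^(2)/(3·(-1 + e)^2)) + x^3·(-1 + e)^2·(-12·e^(2)/(-1 + e)^2 - 20·e/(3·(-1 + e))) + x^2·(-1 + e)^2·(6·e/(-1 + e) + 4·e^(2)/(-1 + e)^2) - 4·e·x·(-1 + e) + (-1 + e)^2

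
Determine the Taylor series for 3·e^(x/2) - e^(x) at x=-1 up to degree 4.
(-e^(1/2) + 3·e)·e^(-3/2) + (-2·e^(1/2) + 3·e)·e^(-3/2)·(x + 1)/2 + (-4·e^(1/2) + 3·e)·e^(-3/2)·(x + 1)^2/8 + (-8·e^(1/2) + 3·e)·e^(-3/2)·(x + 1)^3/48 + (-16·e^(1/2) + 3·e)·e^(-3/2)·(x + 1)^4/384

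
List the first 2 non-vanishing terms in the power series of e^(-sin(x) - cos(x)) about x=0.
-x·e^(-1) + e^(-1)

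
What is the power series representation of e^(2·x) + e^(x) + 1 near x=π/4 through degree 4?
1 + e^(π/4) + e^(π/2) + (e^(π/4) + 2·e^(π/2))·(x - π/4) + (e^(π/4)/2 + 2·e^(π/2))·(x - π/4)^2 + (e^(π/4)/6 + 4·e^(π/2)/3)·(x - π/4)^3 + (e^(π/4)/24 + 2·e^(π/2)/3)·(x - π/4)^4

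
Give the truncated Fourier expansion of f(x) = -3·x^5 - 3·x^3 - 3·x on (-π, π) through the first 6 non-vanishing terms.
(-690 - 6·π^4 + 114·π^2)·sin(x) + (-12·π^2 + 21 + 3·π^4)·sin(2·x) + (-2·π^4 - 98/27 + 22·π^2/9)·sin(3·x) + (-3·π^2/8 + 105/64 + 3·π^4/2)·sin(4·x) + (-6·π^4/5 - 6·π^2/25 - 714/625)·sin(5·x) + (25/27 + 4·π^2/9 + π^4)·sin(6·x)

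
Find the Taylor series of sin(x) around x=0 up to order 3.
-x^3/6 + x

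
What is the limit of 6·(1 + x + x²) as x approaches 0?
Direct substitution at x = 0 gives 6.

Final answer: 6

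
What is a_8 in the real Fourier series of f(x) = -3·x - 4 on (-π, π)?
a_8 = (1/π) ∫_{-π}^{π} f(x)·cos(8x) dx.
Evaluate the integral (use parity and integration by parts as needed): a_8 = 0.

Final answer: 0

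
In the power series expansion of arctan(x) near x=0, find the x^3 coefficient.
Expand to order 3: arctan(x) = -x^3/3 + x + O(x^4).
The coefficient of x^3 is -1/3.

Final answer: -1/3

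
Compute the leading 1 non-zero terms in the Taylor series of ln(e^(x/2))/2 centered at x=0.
x/4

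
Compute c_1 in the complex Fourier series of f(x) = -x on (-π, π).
Compute the real Fourier coefficients first: a_1 = 0, b_1 = -2.
Then c_1 = (a_1 − i·b_1)/2 = i.

Final answer: i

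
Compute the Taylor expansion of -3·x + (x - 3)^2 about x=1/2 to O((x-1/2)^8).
19/4 - 8·(x - 1/2) + (x - 1/2)^2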